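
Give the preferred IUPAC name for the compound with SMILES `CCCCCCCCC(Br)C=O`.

The longest chain bearing the –CHO group is 10 carbons long (decane).
The principal characteristic group is an aldehyde (terminal –CHO), named with the suffix -al.
Number the chain so that the aldehyde carbon is C-1 by definition.
With this numbering: a bromo group at C-2.
Putting it together: 2-bromodecanal.

2-bromodecanal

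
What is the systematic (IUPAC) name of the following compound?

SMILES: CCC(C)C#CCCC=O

The longest chain bearing the –CHO group and the multiple bond is 8 carbons long (octane).
The highest-priority functional group is an aldehyde (terminal –CHO), so the name ends in -al.
The chain contains a C≡C triple bond, so the unsaturation ending is -yne.
Choose the numbering such that the aldehyde carbon is C-1 by definition.
This places the triple bond between C-4 and C-5; a methyl group at C-6.
Putting it together: 6-methyloct-4-ynal.

6-methyloct-4-ynal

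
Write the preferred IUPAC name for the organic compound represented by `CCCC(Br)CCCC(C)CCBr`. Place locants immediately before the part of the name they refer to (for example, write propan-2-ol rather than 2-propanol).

The longest carbon chain is 10 atoms: the parent is decane.
Number the chain so that the substituent locant set {1,3,7} is lower than {4,8,10} at the first point of difference.
This places bromo groups at C-1 and C-7; a methyl group at C-3.
Prefixes are listed alphabetically: bromo, methyl.
The name is 1,7-dibromo-3-methyldecane.

1,7-dibromo-3-methyldecane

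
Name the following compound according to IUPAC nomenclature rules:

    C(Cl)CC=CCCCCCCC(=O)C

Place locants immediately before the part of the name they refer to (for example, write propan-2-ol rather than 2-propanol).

Counting along the main chain through the carbonyl and the multiple bond gives 12 carbons: the parent is dodecane.
A ketone (C=O on an internal carbon) is the principal characteristic group, giving the suffix -one.
A C=C double bond in the chain gives the infix -ene-.
Choose the numbering such that numbering from this end puts the carbonyl group at C-2 rather than C-11.
That gives the carbonyl at C-2; the double bond between C-9 and C-10; a chloro group at C-12.
Putting it together: 12-chlorododec-9-en-2-one.

12-chlorododec-9-en-2-one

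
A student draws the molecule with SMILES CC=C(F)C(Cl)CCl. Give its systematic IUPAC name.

4,5-dichloro-3-fluoropent-2-ene

Counting along the main chain through the multiple bond gives 5 carbons: the parent is pentane.
The chain contains a C=C double bond, so the unsaturation ending is -ene.
Number the chain so that numbering from this end puts the double bond at C-2 rather than C-3.
With this numbering: the double bond between C-2 and C-3; chloro groups at C-4 and C-5; a fluoro group at C-3.
The substituents are ordered alphabetically, ignoring any di-/tri- multipliers.
Assembling the pieces gives 4,5-dichloro-3-fluoropent-2-ene.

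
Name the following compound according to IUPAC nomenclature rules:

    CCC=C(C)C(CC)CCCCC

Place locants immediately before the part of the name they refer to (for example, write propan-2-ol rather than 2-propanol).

The longest carbon chain that includes the multiple bond has 10 carbons, so the parent hydride is decane.
There is one C=C double bond, indicated by the ending -ene.
Choose the numbering such that numbering from this end puts the double bond at C-3 rather than C-7.
That gives the double bond between C-3 and C-4; an ethyl group at C-5; a methyl group at C-4.
Substituent prefixes are cited in alphabetical order (multiplying prefixes like di-/tri- are ignored for ordering).
Putting it together: 5-ethyl-4-methyldec-3-ene.

5-ethyl-4-methyldec-3-ene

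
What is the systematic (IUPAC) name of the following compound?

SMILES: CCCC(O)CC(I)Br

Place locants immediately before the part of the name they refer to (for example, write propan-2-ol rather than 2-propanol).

1-bromo-1-iodohexan-3-ol

Counting along the main chain through the –OH group gives 6 carbons: the parent is hexane.
The principal characteristic group is an alcohol (–OH), named with the suffix -ol.
Number the chain so that numbering from this end puts the hydroxyl group at C-3 rather than C-4.
This places the hydroxyl at C-3; a bromo group at C-1; an iodo group at C-1.
Prefixes are listed alphabetically: bromo, iodo.
Putting it together: 1-bromo-1-iodohexan-3-ol.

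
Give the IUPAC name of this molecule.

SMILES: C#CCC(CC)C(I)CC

4-ethyl-5-iodohept-1-yne

Counting along the main chain through the multiple bond gives 7 carbons: the parent is heptane.
A C≡C triple bond in the chain gives the infix -yne-.
The numbering direction is chosen so that numbering from this end puts the triple bond at C-1 rather than C-6.
This places the triple bond between C-1 and C-2; an ethyl group at C-4; an iodo group at C-5.
Substituent prefixes are cited in alphabetical order (multiplying prefixes like di-/tri- are ignored for ordering).
Assembling the pieces gives 4-ethyl-5-iodohept-1-yne.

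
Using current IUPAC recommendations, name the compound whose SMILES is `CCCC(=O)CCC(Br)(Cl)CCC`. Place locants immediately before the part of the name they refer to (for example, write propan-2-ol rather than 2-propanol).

The longest carbon chain that includes the carbonyl has 10 carbons, so the parent hydride is decane.
The principal characteristic group is a ketone (C=O on an internal carbon), named with the suffix -one.
Number the chain so that numbering from this end puts the carbonyl group at C-4 rather than C-7.
This places the carbonyl at C-4; a bromo group at C-7; a chloro group at C-7.
Substituent prefixes are cited in alphabetical order (multiplying prefixes like di-/tri- are ignored for ordering).
Assembling the pieces gives 7-bromo-7-chlorodecan-4-one.

7-bromo-7-chlorodecan-4-one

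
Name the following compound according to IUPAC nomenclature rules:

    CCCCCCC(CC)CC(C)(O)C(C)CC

Counting along the main chain through the –OH group gives 12 carbons: the parent is dodecane.
An alcohol (–OH) is the principal characteristic group, giving the suffix -ol.
Number the chain so that numbering from this end puts the hydroxyl group at C-4 rather than C-9.
With this numbering: the hydroxyl at C-4; an ethyl group at C-6; methyl groups at C-3 and C-4.
The substituents are ordered alphabetically, ignoring any di-/tri- multipliers.
The name is 6-ethyl-3,4-dimethyldodecan-4-ol.

6-ethyl-3,4-dimethyldodecan-4-ol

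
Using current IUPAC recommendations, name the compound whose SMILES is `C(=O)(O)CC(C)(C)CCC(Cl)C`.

The longest carbon chain that includes the –COOH group has 7 carbons, so the parent hydride is heptane.
A carboxylic acid (terminal –COOH) is the principal characteristic group, giving the suffix -oic acid.
Choose the numbering such that the carboxylic acid carbon is C-1 by definition.
That gives a chloro group at C-6; two methyl groups at C-3.
Substituent prefixes are cited in alphabetical order (multiplying prefixes like di-/tri- are ignored for ordering).
Assembling the pieces gives 6-chloro-3,3-dimethylheptanoic acid.

6-chloro-3,3-dimethylheptanoic acid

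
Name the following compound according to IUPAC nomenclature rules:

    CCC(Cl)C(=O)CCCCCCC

3-chloroundecan-4-one

The longest chain bearing the carbonyl is 11 carbons long (undecane).
The highest-priority functional group is a ketone (C=O on an internal carbon), so the name ends in -one.
Choose the numbering such that numbering from this end puts the carbonyl group at C-4 rather than C-8.
That gives the carbonyl at C-4; a chloro group at C-3.
The name is 3-chloroundecan-4-one.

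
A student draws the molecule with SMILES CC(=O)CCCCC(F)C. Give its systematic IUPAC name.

7-fluorooctan-2-one

Counting along the main chain through the carbonyl gives 8 carbons: the parent is octane.
The principal characteristic group is a ketone (C=O on an internal carbon), named with the suffix -one.
The numbering direction is chosen so that numbering from this end puts the carbonyl group at C-2 rather than C-7.
That gives the carbonyl at C-2; a fluoro group at C-7.
Putting it together: 7-fluorooctan-2-one.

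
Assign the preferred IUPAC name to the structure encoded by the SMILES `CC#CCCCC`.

The longest chain bearing the multiple bond is 7 carbons long (heptane).
A C≡C triple bond in the chain gives the infix -yne-.
The numbering direction is chosen so that numbering from this end puts the triple bond at C-2 rather than C-5.
This places the triple bond between C-2 and C-3.
The name is hept-2-yne.

hept-2-yne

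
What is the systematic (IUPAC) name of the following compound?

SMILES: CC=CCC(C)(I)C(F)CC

Counting along the main chain through the multiple bond gives 8 carbons: the parent is octane.
A C=C double bond in the chain gives the infix -ene-.
Choose the numbering such that numbering from this end puts the double bond at C-2 rather than C-6.
With this numbering: the double bond between C-2 and C-3; a fluoro group at C-6; an iodo group at C-5; a methyl group at C-5.
Substituent prefixes are cited in alphabetical order (multiplying prefixes like di-/tri- are ignored for ordering).
Assembling the pieces gives 6-fluoro-5-iodo-5-methyloct-2-ene.

6-fluoro-5-iodo-5-methyloct-2-ene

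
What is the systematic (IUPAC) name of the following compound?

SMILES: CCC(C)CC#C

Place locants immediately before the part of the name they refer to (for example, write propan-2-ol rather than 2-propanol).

4-methylhex-1-yne

The longest carbon chain that includes the multiple bond has 6 carbons, so the parent hydride is hexane.
The chain contains a C≡C triple bond, so the unsaturation ending is -yne.
Choose the numbering such that numbering from this end puts the triple bond at C-1 rather than C-5.
That gives the triple bond between C-1 and C-2; a methyl group at C-4.
Putting it together: 4-methylhex-1-yne.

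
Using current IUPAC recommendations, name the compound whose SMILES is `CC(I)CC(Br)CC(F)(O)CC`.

5-bromo-3-fluoro-7-iodooctan-3-ol

The longest chain bearing the –OH group is 8 carbons long (octane).
The highest-priority functional group is an alcohol (–OH), so the name ends in -ol.
The numbering direction is chosen so that numbering from this end puts the hydroxyl group at C-3 rather than C-6.
With this numbering: the hydroxyl at C-3; a bromo group at C-5; a fluoro group at C-3; an iodo group at C-7.
Substituent prefixes are cited in alphabetical order (multiplying prefixes like di-/tri- are ignored for ordering).
The name is 5-bromo-3-fluoro-7-iodooctan-3-ol.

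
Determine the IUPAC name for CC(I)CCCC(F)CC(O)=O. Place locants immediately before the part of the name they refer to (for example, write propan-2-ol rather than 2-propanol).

3-fluoro-7-iodooctanoic acid

The longest chain bearing the –COOH group is 8 carbons long (octane).
The highest-priority functional group is a carboxylic acid (terminal –COOH), so the name ends in -oic acid.
Choose the numbering such that the carboxylic acid carbon is C-1 by definition.
That gives a fluoro group at C-3; an iodo group at C-7.
Substituent prefixes are cited in alphabetical order (multiplying prefixes like di-/tri- are ignored for ordering).
Putting it together: 3-fluoro-7-iodooctanoic acid.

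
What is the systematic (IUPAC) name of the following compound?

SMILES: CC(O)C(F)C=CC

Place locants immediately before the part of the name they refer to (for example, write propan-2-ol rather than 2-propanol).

3-fluorohex-4-en-2-ol

The longest chain bearing the –OH group and the multiple bond is 6 carbons long (hexane).
The principal characteristic group is an alcohol (–OH), named with the suffix -ol.
The chain contains a C=C double bond, so the unsaturation ending is -ene.
The numbering direction is chosen so that numbering from this end puts the hydroxyl group at C-2 rather than C-5.
This places the hydroxyl at C-2; the double bond between C-4 and C-5; a fluoro group at C-3.
The name is 3-fluorohex-4-en-2-ol.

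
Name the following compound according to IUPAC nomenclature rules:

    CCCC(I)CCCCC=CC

Counting along the main chain through the multiple bond gives 11 carbons: the parent is undecane.
The chain contains a C=C double bond, so the unsaturation ending is -ene.
Choose the numbering such that numbering from this end puts the double bond at C-2 rather than C-9.
With this numbering: the double bond between C-2 and C-3; an iodo group at C-8.
Putting it together: 8-iodoundec-2-ene.

8-iodoundec-2-ene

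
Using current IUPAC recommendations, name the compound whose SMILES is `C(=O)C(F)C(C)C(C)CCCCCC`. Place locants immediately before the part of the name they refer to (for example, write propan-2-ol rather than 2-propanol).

The longest chain bearing the –CHO group is 10 carbons long (decane).
An aldehyde (terminal –CHO) is the principal characteristic group, giving the suffix -al.
The numbering direction is chosen so that the aldehyde carbon is C-1 by definition.
This places a fluoro group at C-2; methyl groups at C-3 and C-4.
Prefixes are listed alphabetically: fluoro, methyl.
The name is 2-fluoro-3,4-dimethyldecanal.

2-fluoro-3,4-dimethyldecanal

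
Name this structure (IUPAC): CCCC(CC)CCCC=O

Counting along the main chain through the –CHO group gives 8 carbons: the parent is octane.
The highest-priority functional group is an aldehyde (terminal –CHO), so the name ends in -al.
The numbering direction is chosen so that the aldehyde carbon is C-1 by definition.
That gives an ethyl group at C-5.
Putting it together: 5-ethyloctanal.

5-ethyloctanal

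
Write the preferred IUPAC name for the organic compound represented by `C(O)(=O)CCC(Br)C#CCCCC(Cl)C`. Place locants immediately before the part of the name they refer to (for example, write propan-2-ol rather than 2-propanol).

4-bromo-10-chloroundec-5-ynoic acid

The longest chain bearing the –COOH group and the multiple bond is 11 carbons long (undecane).
A carboxylic acid (terminal –COOH) is the principal characteristic group, giving the suffix -oic acid.
A C≡C triple bond in the chain gives the infix -yne-.
Choose the numbering such that the carboxylic acid carbon is C-1 by definition.
That gives the triple bond between C-5 and C-6; a bromo group at C-4; a chloro group at C-10.
Prefixes are listed alphabetically: bromo, chloro.
Assembling the pieces gives 4-bromo-10-chloroundec-5-ynoic acid.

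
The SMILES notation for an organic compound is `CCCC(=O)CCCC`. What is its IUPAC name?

Counting along the main chain through the carbonyl gives 8 carbons: the parent is octane.
The principal characteristic group is a ketone (C=O on an internal carbon), named with the suffix -one.
The numbering direction is chosen so that numbering from this end puts the carbonyl group at C-4 rather than C-5.
This places the carbonyl at C-4.
Putting it together: octan-4-one.

octan-4-one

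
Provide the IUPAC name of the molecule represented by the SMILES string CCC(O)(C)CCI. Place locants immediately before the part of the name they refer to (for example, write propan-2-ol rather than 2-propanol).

The longest carbon chain that includes the –OH group has 5 carbons, so the parent hydride is pentane.
The principal characteristic group is an alcohol (–OH), named with the suffix -ol.
The numbering direction is chosen so that the substituent locant set {1,3} is lower than {3,5} at the first point of difference.
With this numbering: the hydroxyl at C-3; an iodo group at C-1; a methyl group at C-3.
Substituent prefixes are cited in alphabetical order (multiplying prefixes like di-/tri- are ignored for ordering).
Putting it together: 1-iodo-3-methylpentan-3-ol.

1-iodo-3-methylpentan-3-ol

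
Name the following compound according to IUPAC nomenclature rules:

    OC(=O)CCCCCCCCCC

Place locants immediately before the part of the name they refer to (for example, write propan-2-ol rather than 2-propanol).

The longest chain bearing the –COOH group is 11 carbons long (undecane).
The principal characteristic group is a carboxylic acid (terminal –COOH), named with the suffix -oic acid.
The numbering direction is chosen so that the carboxylic acid carbon is C-1 by definition.
Assembling the pieces gives undecanoic acid.

undecanoic acid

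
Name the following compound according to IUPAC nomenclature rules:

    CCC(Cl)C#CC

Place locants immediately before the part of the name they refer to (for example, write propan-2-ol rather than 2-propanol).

4-chlorohex-2-yne

The longest carbon chain that includes the multiple bond has 6 carbons, so the parent hydride is hexane.
A C≡C triple bond in the chain gives the infix -yne-.
The numbering direction is chosen so that numbering from this end puts the triple bond at C-2 rather than C-4.
That gives the triple bond between C-2 and C-3; a chloro group at C-4.
The name is 4-chlorohex-2-yne.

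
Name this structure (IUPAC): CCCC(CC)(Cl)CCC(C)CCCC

4-chloro-4-ethyl-7-methylundecane

The longest carbon chain is 11 atoms: the parent is undecane.
The numbering direction is chosen so that the substituent locant set {4,4,7} is lower than {5,8,8} at the first point of difference.
This places a chloro group at C-4; an ethyl group at C-4; a methyl group at C-7.
The substituents are ordered alphabetically, ignoring any di-/tri- multipliers.
Assembling the pieces gives 4-chloro-4-ethyl-7-methylundecane.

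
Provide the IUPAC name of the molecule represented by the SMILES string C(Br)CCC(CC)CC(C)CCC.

1-bromo-4-ethyl-6-methylnonane

The parent chain contains 9 carbons (nonane).
Choose the numbering such that the substituent locant set {1,4,6} is lower than {4,6,9} at the first point of difference.
That gives a bromo group at C-1; an ethyl group at C-4; a methyl group at C-6.
Prefixes are listed alphabetically: bromo, ethyl, methyl.
The name is 1-bromo-4-ethyl-6-methylnonane.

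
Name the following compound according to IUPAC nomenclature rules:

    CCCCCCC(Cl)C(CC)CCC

The parent chain contains 11 carbons (undecane).
The numbering direction is chosen so that the substituent locant set {4,5} is lower than {7,8} at the first point of difference.
This places a chloro group at C-5; an ethyl group at C-4.
Substituent prefixes are cited in alphabetical order (multiplying prefixes like di-/tri- are ignored for ordering).
Assembling the pieces gives 5-chloro-4-ethylundecane.

5-chloro-4-ethylundecane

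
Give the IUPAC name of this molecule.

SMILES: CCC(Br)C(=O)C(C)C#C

Counting along the main chain through the carbonyl and the multiple bond gives 7 carbons: the parent is heptane.
A ketone (C=O on an internal carbon) is the principal characteristic group, giving the suffix -one.
The chain contains a C≡C triple bond, so the unsaturation ending is -yne.
The numbering direction is chosen so that numbering from this end puts the triple bond at C-1 rather than C-6.
This places the carbonyl at C-4; the triple bond between C-1 and C-2; a bromo group at C-5; a methyl group at C-3.
Prefixes are listed alphabetically: bromo, methyl.
Assembling the pieces gives 5-bromo-3-methylhept-1-yn-4-one.

5-bromo-3-methylhept-1-yn-4-one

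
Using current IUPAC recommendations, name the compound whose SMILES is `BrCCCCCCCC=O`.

Counting along the main chain through the –CHO group gives 8 carbons: the parent is octane.
The principal characteristic group is an aldehyde (terminal –CHO), named with the suffix -al.
Choose the numbering such that the aldehyde carbon is C-1 by definition.
That gives a bromo group at C-8.
Assembling the pieces gives 8-bromooctanal.

8-bromooctanal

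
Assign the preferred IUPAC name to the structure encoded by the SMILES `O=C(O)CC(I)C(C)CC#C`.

3-iodo-4-methylhept-6-ynoic acid

The longest chain bearing the –COOH group and the multiple bond is 7 carbons long (heptane).
A carboxylic acid (terminal –COOH) is the principal characteristic group, giving the suffix -oic acid.
There is one C≡C triple bond, indicated by the ending -yne.
Number the chain so that the carboxylic acid carbon is C-1 by definition.
That gives the triple bond between C-6 and C-7; an iodo group at C-3; a methyl group at C-4.
Prefixes are listed alphabetically: iodo, methyl.
Assembling the pieces gives 3-iodo-4-methylhept-6-ynoic acid.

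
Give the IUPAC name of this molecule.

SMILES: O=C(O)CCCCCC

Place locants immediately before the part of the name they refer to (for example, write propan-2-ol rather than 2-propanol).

heptanoic acid

The longest carbon chain that includes the –COOH group has 7 carbons, so the parent hydride is heptane.
The principal characteristic group is a carboxylic acid (terminal –COOH), named with the suffix -oic acid.
Number the chain so that the carboxylic acid carbon is C-1 by definition.
Putting it together: heptanoic acid.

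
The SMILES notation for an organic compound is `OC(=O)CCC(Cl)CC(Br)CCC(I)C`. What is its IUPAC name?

6-bromo-4-chloro-9-iododecanoic acid

The longest carbon chain that includes the –COOH group has 10 carbons, so the parent hydride is decane.
The principal characteristic group is a carboxylic acid (terminal –COOH), named with the suffix -oic acid.
Number the chain so that the carboxylic acid carbon is C-1 by definition.
With this numbering: a bromo group at C-6; a chloro group at C-4; an iodo group at C-9.
The substituents are ordered alphabetically, ignoring any di-/tri- multipliers.
Putting it together: 6-bromo-4-chloro-9-iododecanoic acid.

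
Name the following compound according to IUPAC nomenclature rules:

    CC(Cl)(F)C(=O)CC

Counting along the main chain through the carbonyl gives 5 carbons: the parent is pentane.
A ketone (C=O on an internal carbon) is the principal characteristic group, giving the suffix -one.
Number the chain so that the substituent locant set {2,2} is lower than {4,4} at the first point of difference.
That gives the carbonyl at C-3; a chloro group at C-2; a fluoro group at C-2.
Substituent prefixes are cited in alphabetical order (multiplying prefixes like di-/tri- are ignored for ordering).
The name is 2-chloro-2-fluoropentan-3-one.

2-chloro-2-fluoropentan-3-one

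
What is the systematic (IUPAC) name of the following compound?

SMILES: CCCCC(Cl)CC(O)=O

The longest chain bearing the –COOH group is 7 carbons long (heptane).
The principal characteristic group is a carboxylic acid (terminal –COOH), named with the suffix -oic acid.
The numbering direction is chosen so that the carboxylic acid carbon is C-1 by definition.
That gives a chloro group at C-3.
The name is 3-chloroheptanoic acid.

3-chloroheptanoic acid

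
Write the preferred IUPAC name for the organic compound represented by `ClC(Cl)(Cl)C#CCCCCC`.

1,1,1-trichlorooct-2-yne

Counting along the main chain through the multiple bond gives 8 carbons: the parent is octane.
The chain contains a C≡C triple bond, so the unsaturation ending is -yne.
The numbering direction is chosen so that numbering from this end puts the triple bond at C-2 rather than C-6.
With this numbering: the triple bond between C-2 and C-3; three chloro groups at C-1.
The name is 1,1,1-trichlorooct-2-yne.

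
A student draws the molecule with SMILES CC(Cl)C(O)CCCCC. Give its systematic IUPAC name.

2-chlorooctan-3-ol

The longest chain bearing the –OH group is 8 carbons long (octane).
An alcohol (–OH) is the principal characteristic group, giving the suffix -ol.
Choose the numbering such that numbering from this end puts the hydroxyl group at C-3 rather than C-6.
This places the hydroxyl at C-3; a chloro group at C-2.
Putting it together: 2-chlorooctan-3-ol.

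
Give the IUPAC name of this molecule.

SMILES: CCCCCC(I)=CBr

1-bromo-2-iodohept-1-ene

Counting along the main chain through the multiple bond gives 7 carbons: the parent is heptane.
The chain contains a C=C double bond, so the unsaturation ending is -ene.
Choose the numbering such that numbering from this end puts the double bond at C-1 rather than C-6.
With this numbering: the double bond between C-1 and C-2; a bromo group at C-1; an iodo group at C-2.
The substituents are ordered alphabetically, ignoring any di-/tri- multipliers.
The name is 1-bromo-2-iodohept-1-ene.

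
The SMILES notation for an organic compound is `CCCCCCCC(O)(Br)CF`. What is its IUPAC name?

The longest carbon chain that includes the –OH group has 9 carbons, so the parent hydride is nonane.
The principal characteristic group is an alcohol (–OH), named with the suffix -ol.
The numbering direction is chosen so that numbering from this end puts the hydroxyl group at C-2 rather than C-8.
That gives the hydroxyl at C-2; a bromo group at C-2; a fluoro group at C-1.
The substituents are ordered alphabetically, ignoring any di-/tri- multipliers.
Assembling the pieces gives 2-bromo-1-fluorononan-2-ol.

2-bromo-1-fluorononan-2-ol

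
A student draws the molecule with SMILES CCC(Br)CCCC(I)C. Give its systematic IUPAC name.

The longest continuous carbon chain has 8 atoms, so the parent hydride is octane.
The numbering direction is chosen so that the substituent locant set {2,6} is lower than {3,7} at the first point of difference.
That gives a bromo group at C-6; an iodo group at C-2.
Prefixes are listed alphabetically: bromo, iodo.
Putting it together: 6-bromo-2-iodooctane.

6-bromo-2-iodooctane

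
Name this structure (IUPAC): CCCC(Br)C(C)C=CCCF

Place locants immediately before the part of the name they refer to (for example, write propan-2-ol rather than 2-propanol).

Counting along the main chain through the multiple bond gives 9 carbons: the parent is nonane.
The chain contains a C=C double bond, so the unsaturation ending is -ene.
Number the chain so that numbering from this end puts the double bond at C-3 rather than C-6.
That gives the double bond between C-3 and C-4; a bromo group at C-6; a fluoro group at C-1; a methyl group at C-5.
Prefixes are listed alphabetically: bromo, fluoro, methyl.
Assembling the pieces gives 6-bromo-1-fluoro-5-methylnon-3-ene.

6-bromo-1-fluoro-5-methylnon-3-ene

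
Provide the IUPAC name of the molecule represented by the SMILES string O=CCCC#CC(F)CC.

6-fluorooct-4-ynal

The longest chain bearing the –CHO group and the multiple bond is 8 carbons long (octane).
An aldehyde (terminal –CHO) is the principal characteristic group, giving the suffix -al.
The chain contains a C≡C triple bond, so the unsaturation ending is -yne.
Number the chain so that the aldehyde carbon is C-1 by definition.
That gives the triple bond between C-4 and C-5; a fluoro group at C-6.
Assembling the pieces gives 6-fluorooct-4-ynal.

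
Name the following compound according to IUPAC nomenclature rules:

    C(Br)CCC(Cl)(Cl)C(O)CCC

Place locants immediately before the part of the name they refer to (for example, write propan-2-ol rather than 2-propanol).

8-bromo-5,5-dichlorooctan-4-ol

The longest carbon chain that includes the –OH group has 8 carbons, so the parent hydride is octane.
An alcohol (–OH) is the principal characteristic group, giving the suffix -ol.
The numbering direction is chosen so that numbering from this end puts the hydroxyl group at C-4 rather than C-5.
With this numbering: the hydroxyl at C-4; a bromo group at C-8; two chloro groups at C-5.
Prefixes are listed alphabetically: bromo, chloro.
The name is 8-bromo-5,5-dichlorooctan-4-ol.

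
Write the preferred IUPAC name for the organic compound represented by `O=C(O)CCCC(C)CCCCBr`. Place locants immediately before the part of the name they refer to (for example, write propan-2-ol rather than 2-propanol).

9-bromo-5-methylnonanoic acid

Counting along the main chain through the –COOH group gives 9 carbons: the parent is nonane.
The highest-priority functional group is a carboxylic acid (terminal –COOH), so the name ends in -oic acid.
Number the chain so that the carboxylic acid carbon is C-1 by definition.
That gives a bromo group at C-9; a methyl group at C-5.
Substituent prefixes are cited in alphabetical order (multiplying prefixes like di-/tri- are ignored for ordering).
Assembling the pieces gives 9-bromo-5-methylnonanoic acid.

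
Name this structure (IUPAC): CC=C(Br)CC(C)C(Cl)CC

The longest carbon chain that includes the multiple bond has 8 carbons, so the parent hydride is octane.
A C=C double bond in the chain gives the infix -ene-.
Choose the numbering such that numbering from this end puts the double bond at C-2 rather than C-6.
With this numbering: the double bond between C-2 and C-3; a bromo group at C-3; a chloro group at C-6; a methyl group at C-5.
Substituent prefixes are cited in alphabetical order (multiplying prefixes like di-/tri- are ignored for ordering).
The name is 3-bromo-6-chloro-5-methyloct-2-ene.

3-bromo-6-chloro-5-methyloct-2-ene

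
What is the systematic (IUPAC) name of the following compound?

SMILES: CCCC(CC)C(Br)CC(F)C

4-bromo-5-ethyl-2-fluorooctane

The longest carbon chain is 8 atoms: the parent is octane.
The numbering direction is chosen so that the substituent locant set {2,4,5} is lower than {4,5,7} at the first point of difference.
With this numbering: a bromo group at C-4; an ethyl group at C-5; a fluoro group at C-2.
The substituents are ordered alphabetically, ignoring any di-/tri- multipliers.
Putting it together: 4-bromo-5-ethyl-2-fluorooctane.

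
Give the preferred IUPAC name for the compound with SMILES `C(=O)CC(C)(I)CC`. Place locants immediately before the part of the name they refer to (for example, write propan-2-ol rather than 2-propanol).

The longest carbon chain that includes the –CHO group has 5 carbons, so the parent hydride is pentane.
The highest-priority functional group is an aldehyde (terminal –CHO), so the name ends in -al.
Choose the numbering such that the aldehyde carbon is C-1 by definition.
This places an iodo group at C-3; a methyl group at C-3.
Prefixes are listed alphabetically: iodo, methyl.
The name is 3-iodo-3-methylpentanal.

3-iodo-3-methylpentanal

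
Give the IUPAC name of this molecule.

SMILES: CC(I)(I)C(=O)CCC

2,2-diiodohexan-3-one

Counting along the main chain through the carbonyl gives 6 carbons: the parent is hexane.
The highest-priority functional group is a ketone (C=O on an internal carbon), so the name ends in -one.
Number the chain so that numbering from this end puts the carbonyl group at C-3 rather than C-4.
That gives the carbonyl at C-3; two iodo groups at C-2.
Putting it together: 2,2-diiodohexan-3-one.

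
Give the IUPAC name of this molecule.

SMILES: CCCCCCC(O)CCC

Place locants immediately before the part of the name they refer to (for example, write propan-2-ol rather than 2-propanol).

decan-4-ol

The longest chain bearing the –OH group is 10 carbons long (decane).
An alcohol (–OH) is the principal characteristic group, giving the suffix -ol.
Choose the numbering such that numbering from this end puts the hydroxyl group at C-4 rather than C-7.
With this numbering: the hydroxyl at C-4.
The name is decan-4-ol.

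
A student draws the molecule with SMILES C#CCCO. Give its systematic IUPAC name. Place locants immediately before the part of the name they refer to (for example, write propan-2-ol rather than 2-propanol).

but-3-yn-1-ol

The longest chain bearing the –OH group and the multiple bond is 4 carbons long (butane).
An alcohol (–OH) is the principal characteristic group, giving the suffix -ol.
The chain contains a C≡C triple bond, so the unsaturation ending is -yne.
Number the chain so that numbering from this end puts the hydroxyl group at C-1 rather than C-4.
This places the hydroxyl at C-1; the triple bond between C-3 and C-4.
Putting it together: but-3-yn-1-ol.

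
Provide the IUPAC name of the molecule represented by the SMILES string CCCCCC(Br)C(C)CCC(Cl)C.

6-bromo-2-chloro-5-methylundecane

The longest carbon chain is 11 atoms: the parent is undecane.
Number the chain so that the substituent locant set {2,5,6} is lower than {6,7,10} at the first point of difference.
That gives a bromo group at C-6; a chloro group at C-2; a methyl group at C-5.
The substituents are ordered alphabetically, ignoring any di-/tri- multipliers.
Putting it together: 6-bromo-2-chloro-5-methylundecane.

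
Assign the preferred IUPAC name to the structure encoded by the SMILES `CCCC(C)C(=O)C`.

3-methylhexan-2-one

The longest chain bearing the carbonyl is 6 carbons long (hexane).
The highest-priority functional group is a ketone (C=O on an internal carbon), so the name ends in -one.
Number the chain so that numbering from this end puts the carbonyl group at C-2 rather than C-5.
That gives the carbonyl at C-2; a methyl group at C-3.
Putting it together: 3-methylhexan-2-one.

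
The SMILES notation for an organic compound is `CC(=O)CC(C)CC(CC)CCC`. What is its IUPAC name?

6-ethyl-4-methylnonan-2-one

The longest chain bearing the carbonyl is 9 carbons long (nonane).
The principal characteristic group is a ketone (C=O on an internal carbon), named with the suffix -one.
Choose the numbering such that numbering from this end puts the carbonyl group at C-2 rather than C-8.
This places the carbonyl at C-2; an ethyl group at C-6; a methyl group at C-4.
Substituent prefixes are cited in alphabetical order (multiplying prefixes like di-/tri- are ignored for ordering).
The name is 6-ethyl-4-methylnonan-2-one.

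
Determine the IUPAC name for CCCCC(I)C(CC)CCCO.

Counting along the main chain through the –OH group gives 9 carbons: the parent is nonane.
An alcohol (–OH) is the principal characteristic group, giving the suffix -ol.
The numbering direction is chosen so that numbering from this end puts the hydroxyl group at C-1 rather than C-9.
This places the hydroxyl at C-1; an ethyl group at C-4; an iodo group at C-5.
Substituent prefixes are cited in alphabetical order (multiplying prefixes like di-/tri- are ignored for ordering).
The name is 4-ethyl-5-iodononan-1-ol.

4-ethyl-5-iodononan-1-ol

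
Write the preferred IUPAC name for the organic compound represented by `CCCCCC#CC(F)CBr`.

1-bromo-2-fluoronon-3-yne

The longest carbon chain that includes the multiple bond has 9 carbons, so the parent hydride is nonane.
There is one C≡C triple bond, indicated by the ending -yne.
The numbering direction is chosen so that numbering from this end puts the triple bond at C-3 rather than C-6.
With this numbering: the triple bond between C-3 and C-4; a bromo group at C-1; a fluoro group at C-2.
Substituent prefixes are cited in alphabetical order (multiplying prefixes like di-/tri- are ignored for ordering).
Assembling the pieces gives 1-bromo-2-fluoronon-3-yne.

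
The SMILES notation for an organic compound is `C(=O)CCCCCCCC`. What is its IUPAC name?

The longest carbon chain that includes the –CHO group has 9 carbons, so the parent hydride is nonane.
An aldehyde (terminal –CHO) is the principal characteristic group, giving the suffix -al.
Number the chain so that the aldehyde carbon is C-1 by definition.
The name is nonanal.

nonanal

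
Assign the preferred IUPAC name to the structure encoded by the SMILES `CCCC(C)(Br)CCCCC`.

The parent chain contains 9 carbons (nonane).
Number the chain so that the substituent locant set {4,4} is lower than {6,6} at the first point of difference.
This places a bromo group at C-4; a methyl group at C-4.
The substituents are ordered alphabetically, ignoring any di-/tri- multipliers.
The name is 4-bromo-4-methylnonane.

4-bromo-4-methylnonane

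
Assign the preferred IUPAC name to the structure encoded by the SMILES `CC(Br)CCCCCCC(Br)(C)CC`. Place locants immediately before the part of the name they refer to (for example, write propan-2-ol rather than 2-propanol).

The longest continuous carbon chain has 11 atoms, so the parent hydride is undecane.
Choose the numbering such that the substituent locant set {2,9,9} is lower than {3,3,10} at the first point of difference.
That gives bromo groups at C-2 and C-9; a methyl group at C-9.
Substituent prefixes are cited in alphabetical order (multiplying prefixes like di-/tri- are ignored for ordering).
The name is 2,9-dibromo-9-methylundecane.

2,9-dibromo-9-methylundecane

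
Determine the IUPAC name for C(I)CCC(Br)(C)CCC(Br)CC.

4,7-dibromo-1-iodo-4-methylnonane

The longest carbon chain is 9 atoms: the parent is nonane.
Number the chain so that the substituent locant set {1,4,4,7} is lower than {3,6,6,9} at the first point of difference.
That gives bromo groups at C-4 and C-7; an iodo group at C-1; a methyl group at C-4.
The substituents are ordered alphabetically, ignoring any di-/tri- multipliers.
Putting it together: 4,7-dibromo-1-iodo-4-methylnonane.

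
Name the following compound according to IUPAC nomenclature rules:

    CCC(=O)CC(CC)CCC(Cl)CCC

8-chloro-5-ethylundecan-3-one

The longest carbon chain that includes the carbonyl has 11 carbons, so the parent hydride is undecane.
The highest-priority functional group is a ketone (C=O on an internal carbon), so the name ends in -one.
Choose the numbering such that numbering from this end puts the carbonyl group at C-3 rather than C-9.
That gives the carbonyl at C-3; a chloro group at C-8; an ethyl group at C-5.
Substituent prefixes are cited in alphabetical order (multiplying prefixes like di-/tri- are ignored for ordering).
Putting it together: 8-chloro-5-ethylundecan-3-one.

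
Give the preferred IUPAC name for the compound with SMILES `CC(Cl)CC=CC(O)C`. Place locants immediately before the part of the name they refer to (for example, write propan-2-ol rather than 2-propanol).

Counting along the main chain through the –OH group and the multiple bond gives 7 carbons: the parent is heptane.
The highest-priority functional group is an alcohol (–OH), so the name ends in -ol.
There is one C=C double bond, indicated by the ending -ene.
The numbering direction is chosen so that numbering from this end puts the hydroxyl group at C-2 rather than C-6.
That gives the hydroxyl at C-2; the double bond between C-3 and C-4; a chloro group at C-6.
The name is 6-chlorohept-3-en-2-ol.

6-chlorohept-3-en-2-ol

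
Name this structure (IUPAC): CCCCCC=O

The longest chain bearing the –CHO group is 6 carbons long (hexane).
An aldehyde (terminal –CHO) is the principal characteristic group, giving the suffix -al.
Choose the numbering such that the aldehyde carbon is C-1 by definition.
The name is hexanal.

hexanal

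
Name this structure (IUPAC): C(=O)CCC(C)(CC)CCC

4-ethyl-4-methylheptanal

Counting along the main chain through the –CHO group gives 7 carbons: the parent is heptane.
The highest-priority functional group is an aldehyde (terminal –CHO), so the name ends in -al.
Choose the numbering such that the aldehyde carbon is C-1 by definition.
This places an ethyl group at C-4; a methyl group at C-4.
Prefixes are listed alphabetically: ethyl, methyl.
Assembling the pieces gives 4-ethyl-4-methylheptanal.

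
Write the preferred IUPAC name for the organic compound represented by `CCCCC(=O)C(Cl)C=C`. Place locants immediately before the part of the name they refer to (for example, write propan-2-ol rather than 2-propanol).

The longest chain bearing the carbonyl and the multiple bond is 8 carbons long (octane).
The highest-priority functional group is a ketone (C=O on an internal carbon), so the name ends in -one.
There is one C=C double bond, indicated by the ending -ene.
The numbering direction is chosen so that numbering from this end puts the carbonyl group at C-4 rather than C-5.
With this numbering: the carbonyl at C-4; the double bond between C-1 and C-2; a chloro group at C-3.
The name is 3-chlorooct-1-en-4-one.

3-chlorooct-1-en-4-one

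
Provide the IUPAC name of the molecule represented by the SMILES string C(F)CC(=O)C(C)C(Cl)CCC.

Counting along the main chain through the carbonyl gives 8 carbons: the parent is octane.
The principal characteristic group is a ketone (C=O on an internal carbon), named with the suffix -one.
Choose the numbering such that numbering from this end puts the carbonyl group at C-3 rather than C-6.
With this numbering: the carbonyl at C-3; a chloro group at C-5; a fluoro group at C-1; a methyl group at C-4.
The substituents are ordered alphabetically, ignoring any di-/tri- multipliers.
Putting it together: 5-chloro-1-fluoro-4-methyloctan-3-one.

5-chloro-1-fluoro-4-methyloctan-3-one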